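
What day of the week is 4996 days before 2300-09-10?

Wednesday

Sep 10, 2300 is a Monday.
4996 mod 7 = 5, so 4996 days before a Monday is Monday − 5 = Wednesday.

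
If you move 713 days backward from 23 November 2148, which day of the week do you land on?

Sunday

First find the weekday of Nov 23, 2148. Doomsday rule: the anchor day for the 2100s is Sunday. For year 48: 48÷12 = 4 r 0, and 0÷4 = 0, so 4+0+0 = 4.
Sunday + 4 ≡ Thursday — that's 2148's doomsday.
In November the doomsday date is Nov 7.
Nov 23 is 16 days after Nov 7; 16 mod 7 = 2, so Thursday + 2 = Saturday.
713 mod 7 = 6, so 713 days before a Saturday is Saturday − 6 = Sunday.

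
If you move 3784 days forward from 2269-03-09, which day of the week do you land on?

Mar 9, 2269 is a Tuesday.
3784 mod 7 = 4, so 3784 days after a Tuesday is Tuesday + 4 = Saturday.

Saturday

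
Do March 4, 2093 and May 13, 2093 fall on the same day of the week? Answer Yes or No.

Yes

From Mar 4, 2093 to May 13, 2093 is 70 days.
70 mod 7 = 0, so they are the same weekday.
(Mar 4, 2093 is a Wednesday; May 13, 2093 is a Wednesday.)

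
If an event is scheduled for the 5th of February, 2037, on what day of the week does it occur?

Thursday

Doomsday rule: the anchor day for the 2000s is Tuesday. For year 37: 37÷12 = 3 r 1, and 1÷4 = 0, so 3+1+0 = 4.
Tuesday + 4 ≡ Saturday — that's 2037's doomsday.
In February the doomsday date is Feb 28 (2037 is not a leap year).
Feb 5 is 23 days before Feb 28; 23 mod 7 = 2, so Saturday − 2 = Thursday.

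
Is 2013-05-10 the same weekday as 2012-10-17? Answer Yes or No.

From Oct 17, 2012 to May 10, 2013 is 205 days.
205 mod 7 = 2, so they are different weekdays.
(Oct 17, 2012 is a Wednesday; May 10, 2013 is a Friday.)

No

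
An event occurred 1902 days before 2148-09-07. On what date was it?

June 24, 2143

−366 (one year; includes Feb 29, 2148) → Sep 7, 2147 (1536 left).
−365 (one year) → Sep 7, 2146 (1171 left).
−365 (one year) → Sep 7, 2145 (806 left).
−365 (one year) → Sep 7, 2144 (441 left).
−366 (one year; includes Feb 29, 2144) → Sep 7, 2143 (75 left).
−7 → Aug 31, 2143 (end of Aug, 31 days; 68 left).
−31 → Jul 31, 2143 (end of Jul, 31 days; 37 left).
−31 → Jun 30, 2143 (end of Jun, 30 days; 6 left).
−6 → Jun 24, 2143.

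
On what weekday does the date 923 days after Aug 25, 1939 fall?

Thursday

First find the weekday of Aug 25, 1939. Doomsday rule: the anchor day for the 1900s is Wednesday. For year 39: 39÷12 = 3 r 3, and 3÷4 = 0, so 3+3+0 = 6.
Wednesday + 6 ≡ Tuesday — that's 1939's doomsday.
In August the doomsday date is Aug 8.
Aug 25 is 17 days after Aug 8; 17 mod 7 = 3, so Tuesday + 3 = Friday.
923 mod 7 = 6, so 923 days after a Friday is Friday + 6 = Thursday.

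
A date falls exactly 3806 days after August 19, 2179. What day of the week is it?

Tuesday

First find the weekday of Aug 19, 2179. Doomsday rule: the anchor day for the 2100s is Sunday. For year 79: 79÷12 = 6 r 7, and 7÷4 = 1, so 6+7+1 = 14.
Sunday + 14 ≡ Sunday — that's 2179's doomsday.
In August the doomsday date is Aug 8.
Aug 19 is 11 days after Aug 8; 11 mod 7 = 4, so Sunday + 4 = Thursday.
3806 mod 7 = 5, so 3806 days after a Thursday is Thursday + 5 = Tuesday.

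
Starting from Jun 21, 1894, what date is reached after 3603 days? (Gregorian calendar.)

May 3, 1904

+365 (one year) → Jun 21, 1895 (3238 left).
+366 (one year; includes Feb 29, 1896) → Jun 21, 1896 (2872 left).
+365 (one year) → Jun 21, 1897 (2507 left).
+365 (one year) → Jun 21, 1898 (2142 left).
+365 (one year) → Jun 21, 1899 (1777 left).
+365 (one year) → Jun 21, 1900 (1412 left).
+365 (one year) → Jun 21, 1901 (1047 left).
+365 (one year) → Jun 21, 1902 (682 left).
+365 (one year) → Jun 21, 1903 (317 left).
Jun has 30 days: +10 → Jul 1, 1903 (307 left).
Jul has 31 days: +31 → Aug 1, 1903 (276 left).
Aug has 31 days: +31 → Sep 1, 1903 (245 left).
Sep has 30 days: +30 → Oct 1, 1903 (215 left).
Oct has 31 days: +31 → Nov 1, 1903 (184 left).
Nov has 30 days: +30 → Dec 1, 1903 (154 left).
Dec has 31 days: +31 → Jan 1, 1904 (123 left).
Jan has 31 days: +31 → Feb 1, 1904 (92 left).
Feb has 29 days: +29 → Mar 1, 1904 (63 left).
Mar has 31 days: +31 → Apr 1, 1904 (32 left).
Apr has 30 days: +30 → May 1, 1904 (2 left).
+2 → May 3, 1904.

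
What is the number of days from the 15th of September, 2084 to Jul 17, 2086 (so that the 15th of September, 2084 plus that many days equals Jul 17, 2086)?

Sep 15, 2084 → Sep 15, 2085: 365 days.
Sep 15, 2085 → Oct 15, 2085: 30 days (September has 30).
Oct 15, 2085 → Nov 15, 2085: 31 days (October has 31).
Nov 15, 2085 → Dec 15, 2085: 30 days (November has 30).
Dec 15, 2085 → Jan 15, 2086: 31 days (December has 31).
Jan 15, 2086 → Feb 15, 2086: 31 days (January has 31).
Feb 15, 2086 → Mar 15, 2086: 28 days (February has 28).
Mar 15, 2086 → Apr 15, 2086: 31 days (March has 31).
Apr 15, 2086 → May 15, 2086: 30 days (April has 30).
May 15, 2086 → Jun 15, 2086: 31 days (May has 31).
Jun 15, 2086 → Jul 15, 2086: 30 days (June has 30).
Jul 15, 2086 → Jul 17, 2086: 2 days.
Total: 670 days.

670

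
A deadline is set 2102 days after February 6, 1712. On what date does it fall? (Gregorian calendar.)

November 8, 1717

+366 (one year; includes Feb 29, 1712) → Feb 6, 1713 (1736 left).
+365 (one year) → Feb 6, 1714 (1371 left).
+365 (one year) → Feb 6, 1715 (1006 left).
+365 (one year) → Feb 6, 1716 (641 left).
+366 (one year; includes Feb 29, 1716) → Feb 6, 1717 (275 left).
Feb has 28 days: +23 → Mar 1, 1717 (252 left).
Mar has 31 days: +31 → Apr 1, 1717 (221 left).
Apr has 30 days: +30 → May 1, 1717 (191 left).
May has 31 days: +31 → Jun 1, 1717 (160 left).
Jun has 30 days: +30 → Jul 1, 1717 (130 left).
Jul has 31 days: +31 → Aug 1, 1717 (99 left).
Aug has 31 days: +31 → Sep 1, 1717 (68 left).
Sep has 30 days: +30 → Oct 1, 1717 (38 left).
Oct has 31 days: +31 → Nov 1, 1717 (7 left).
+7 → Nov 8, 1717.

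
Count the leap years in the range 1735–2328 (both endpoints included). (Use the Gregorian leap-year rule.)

Multiples of 4 in [1735,2328]: 149.
Of those, multiples of 100: 6 (not leap unless ÷400).
Multiples of 400: 1.
Leap years = 149 − 6 + 1 = 144.

144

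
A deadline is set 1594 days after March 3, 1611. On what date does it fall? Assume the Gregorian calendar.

July 14, 1615

+366 (one year; includes Feb 29, 1612) → Mar 3, 1612 (1228 left).
+365 (one year) → Mar 3, 1613 (863 left).
+365 (one year) → Mar 3, 1614 (498 left).
+365 (one year) → Mar 3, 1615 (133 left).
Mar has 31 days: +29 → Apr 1, 1615 (104 left).
Apr has 30 days: +30 → May 1, 1615 (74 left).
May has 31 days: +31 → Jun 1, 1615 (43 left).
Jun has 30 days: +30 → Jul 1, 1615 (13 left).
+13 → Jul 14, 1615.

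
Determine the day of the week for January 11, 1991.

January 1, 1991 is a Tuesday.
Jan 1, 1991 → Jan 11, 1991: 10 days.
Total: 10 days.
10 mod 7 = 3, so Tuesday + 3 = Friday.

Friday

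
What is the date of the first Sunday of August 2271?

August 1, 2271 is a Tuesday.
The first Sunday is therefore August 6 (5 days later).

August 6, 2271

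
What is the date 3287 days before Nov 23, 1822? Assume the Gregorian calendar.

−365 (one year) → Nov 23, 1821 (2922 left).
−365 (one year) → Nov 23, 1820 (2557 left).
−366 (one year; includes Feb 29, 1820) → Nov 23, 1819 (2191 left).
−365 (one year) → Nov 23, 1818 (1826 left).
−365 (one year) → Nov 23, 1817 (1461 left).
−365 (one year) → Nov 23, 1816 (1096 left).
−366 (one year; includes Feb 29, 1816) → Nov 23, 1815 (730 left).
−365 (one year) → Nov 23, 1814 (365 left).
−23 → Oct 31, 1814 (end of Oct, 31 days; 342 left).
−31 → Sep 30, 1814 (end of Sep, 30 days; 311 left).
−30 → Aug 31, 1814 (end of Aug, 31 days; 281 left).
−31 → Jul 31, 1814 (end of Jul, 31 days; 250 left).
−31 → Jun 30, 1814 (end of Jun, 30 days; 219 left).
−30 → May 31, 1814 (end of May, 31 days; 189 left).
−31 → Apr 30, 1814 (end of Apr, 30 days; 158 left).
−30 → Mar 31, 1814 (end of Mar, 31 days; 128 left).
−31 → Feb 28, 1814 (end of Feb, 28 days; 97 left).
−28 → Jan 31, 1814 (end of Jan, 31 days; 69 left).
−31 → Dec 31, 1813 (end of Dec, 31 days; 38 left).
−31 → Nov 30, 1813 (end of Nov, 30 days; 7 left).
−7 → Nov 23, 1813.

November 23, 1813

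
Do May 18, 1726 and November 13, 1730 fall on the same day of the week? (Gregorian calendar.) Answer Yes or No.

From May 18, 1726 to Nov 13, 1730 is 1640 days.
1640 mod 7 = 2, so they are different weekdays.
(May 18, 1726 is a Saturday; Nov 13, 1730 is a Monday.)

No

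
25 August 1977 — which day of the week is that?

Doomsday rule: the anchor day for the 1900s is Wednesday. For year 77: 77÷12 = 6 r 5, and 5÷4 = 1, so 6+5+1 = 12.
Wednesday + 12 ≡ Monday — that's 1977's doomsday.
In August the doomsday date is Aug 8.
Aug 25 is 17 days after Aug 8; 17 mod 7 = 3, so Monday + 3 = Thursday.

Thursday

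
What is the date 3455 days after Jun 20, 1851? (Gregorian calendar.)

+366 (one year; includes Feb 29, 1852) → Jun 20, 1852 (3089 left).
+365 (one year) → Jun 20, 1853 (2724 left).
+365 (one year) → Jun 20, 1854 (2359 left).
+365 (one year) → Jun 20, 1855 (1994 left).
+366 (one year; includes Feb 29, 1856) → Jun 20, 1856 (1628 left).
+365 (one year) → Jun 20, 1857 (1263 left).
+365 (one year) → Jun 20, 1858 (898 left).
+365 (one year) → Jun 20, 1859 (533 left).
+366 (one year; includes Feb 29, 1860) → Jun 20, 1860 (167 left).
Jun has 30 days: +11 → Jul 1, 1860 (156 left).
Jul has 31 days: +31 → Aug 1, 1860 (125 left).
Aug has 31 days: +31 → Sep 1, 1860 (94 left).
Sep has 30 days: +30 → Oct 1, 1860 (64 left).
Oct has 31 days: +31 → Nov 1, 1860 (33 left).
Nov has 30 days: +30 → Dec 1, 1860 (3 left).
+3 → Dec 4, 1860.

December 4, 1860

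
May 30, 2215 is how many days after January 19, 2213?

861

Jan 19, 2213 → Jan 19, 2214: 365 days.
Jan 19, 2214 → Jan 19, 2215: 365 days.
Jan 19, 2215 → Feb 19, 2215: 31 days (January has 31).
Feb 19, 2215 → Mar 19, 2215: 28 days (February has 28).
Mar 19, 2215 → Apr 19, 2215: 31 days (March has 31).
Apr 19, 2215 → May 19, 2215: 30 days (April has 30).
May 19, 2215 → May 30, 2215: 11 days.
Total: 861 days.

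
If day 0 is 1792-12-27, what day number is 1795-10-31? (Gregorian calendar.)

1038

Dec 27, 1792 → Dec 27, 1793: 365 days.
Dec 27, 1793 → Dec 27, 1794: 365 days.
Dec 27, 1794 → Jan 27, 1795: 31 days (December has 31).
Jan 27, 1795 → Feb 27, 1795: 31 days (January has 31).
Feb 27, 1795 → Mar 27, 1795: 28 days (February has 28).
Mar 27, 1795 → Apr 27, 1795: 31 days (March has 31).
Apr 27, 1795 → May 27, 1795: 30 days (April has 30).
May 27, 1795 → Jun 27, 1795: 31 days (May has 31).
Jun 27, 1795 → Jul 27, 1795: 30 days (June has 30).
Jul 27, 1795 → Aug 27, 1795: 31 days (July has 31).
Aug 27, 1795 → Sep 27, 1795: 31 days (August has 31).
Sep 27, 1795 → Oct 27, 1795: 30 days (September has 30).
Oct 27, 1795 → Oct 31, 1795: 4 days.
Total: 1038 days.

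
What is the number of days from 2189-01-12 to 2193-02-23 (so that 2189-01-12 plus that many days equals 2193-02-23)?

1503

Jan 12, 2189 → Jan 12, 2190: 365 days.
Jan 12, 2190 → Jan 12, 2191: 365 days.
Jan 12, 2191 → Jan 12, 2192: 365 days.
Jan 12, 2192 → Jan 12, 2193: 366 days (Feb 29, 2192 is in that span).
Jan 12, 2193 → Feb 12, 2193: 31 days (January has 31).
Feb 12, 2193 → Feb 23, 2193: 11 days.
Total: 1503 days.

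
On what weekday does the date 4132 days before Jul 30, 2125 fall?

Saturday

First find the weekday of Jul 30, 2125. Doomsday rule: the anchor day for the 2100s is Sunday. For year 25: 25÷12 = 2 r 1, and 1÷4 = 0, so 2+1+0 = 3.
Sunday + 3 ≡ Wednesday — that's 2125's doomsday.
In July the doomsday date is Jul 11.
Jul 30 is 19 days after Jul 11; 19 mod 7 = 5, so Wednesday + 5 = Monday.
4132 mod 7 = 2, so 4132 days before a Monday is Monday − 2 = Saturday.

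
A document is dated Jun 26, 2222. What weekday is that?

Wednesday

Doomsday rule: the anchor day for the 2200s is Friday. For year 22: 22÷12 = 1 r 10, and 10÷4 = 2, so 1+10+2 = 13.
Friday + 13 ≡ Thursday — that's 2222's doomsday.
In June the doomsday date is Jun 6.
Jun 26 is 20 days after Jun 6; 20 mod 7 = 6, so Thursday + 6 = Wednesday.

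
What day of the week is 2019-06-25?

January 1, 2019 is a Tuesday.
Jan 1, 2019 → Feb 1, 2019: 31 days (January has 31).
Feb 1, 2019 → Mar 1, 2019: 28 days (February has 28).
Mar 1, 2019 → Apr 1, 2019: 31 days (March has 31).
Apr 1, 2019 → May 1, 2019: 30 days (April has 30).
May 1, 2019 → Jun 1, 2019: 31 days (May has 31).
Jun 1, 2019 → Jun 25, 2019: 24 days.
Total: 175 days.
175 mod 7 = 0, so Tuesday + 0 = Tuesday.

Tuesday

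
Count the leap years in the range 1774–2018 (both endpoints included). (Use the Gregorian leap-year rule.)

Multiples of 4 in [1774,2018]: 61.
Of those, multiples of 100: 3 (not leap unless ÷400).
Multiples of 400: 1.
Leap years = 61 − 3 + 1 = 59.

59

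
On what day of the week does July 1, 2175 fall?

Doomsday rule: the anchor day for the 2100s is Sunday. For year 75: 75÷12 = 6 r 3, and 3÷4 = 0, so 6+3+0 = 9.
Sunday + 9 ≡ Tuesday — that's 2175's doomsday.
In July the doomsday date is Jul 11.
Jul 1 is 10 days before Jul 11; 10 mod 7 = 3, so Tuesday − 3 = Saturday.

Saturday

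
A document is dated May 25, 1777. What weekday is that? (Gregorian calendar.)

Sunday

Doomsday rule: the anchor day for the 1700s is Sunday. For year 77: 77÷12 = 6 r 5, and 5÷4 = 1, so 6+5+1 = 12.
Sunday + 12 ≡ Friday — that's 1777's doomsday.
In May the doomsday date is May 9.
May 25 is 16 days after May 9; 16 mod 7 = 2, so Friday + 2 = Sunday.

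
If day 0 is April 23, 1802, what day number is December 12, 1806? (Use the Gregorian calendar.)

Apr 23, 1802 → Apr 23, 1803: 365 days.
Apr 23, 1803 → Apr 23, 1804: 366 days (Feb 29, 1804 is in that span).
Apr 23, 1804 → Apr 23, 1805: 365 days.
Apr 23, 1805 → Apr 23, 1806: 365 days.
Apr 23, 1806 → May 23, 1806: 30 days (April has 30).
May 23, 1806 → Jun 23, 1806: 31 days (May has 31).
Jun 23, 1806 → Jul 23, 1806: 30 days (June has 30).
Jul 23, 1806 → Aug 23, 1806: 31 days (July has 31).
Aug 23, 1806 → Sep 23, 1806: 31 days (August has 31).
Sep 23, 1806 → Oct 23, 1806: 30 days (September has 30).
Oct 23, 1806 → Nov 23, 1806: 31 days (October has 31).
Nov 23, 1806 → Dec 12, 1806: 19 days.
Total: 1694 days.

1694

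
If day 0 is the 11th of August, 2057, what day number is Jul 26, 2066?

3271

Aug 11, 2057 → Aug 11, 2058: 365 days.
Aug 11, 2058 → Aug 11, 2059: 365 days.
Aug 11, 2059 → Aug 11, 2060: 366 days (Feb 29, 2060 is in that span).
Aug 11, 2060 → Aug 11, 2061: 365 days.
Aug 11, 2061 → Aug 11, 2062: 365 days.
Aug 11, 2062 → Aug 11, 2063: 365 days.
Aug 11, 2063 → Aug 11, 2064: 366 days (Feb 29, 2064 is in that span).
Aug 11, 2064 → Aug 11, 2065: 365 days.
Aug 11, 2065 → Sep 11, 2065: 31 days (August has 31).
Sep 11, 2065 → Oct 11, 2065: 30 days (September has 30).
Oct 11, 2065 → Nov 11, 2065: 31 days (October has 31).
Nov 11, 2065 → Dec 11, 2065: 30 days (November has 30).
Dec 11, 2065 → Jan 11, 2066: 31 days (December has 31).
Jan 11, 2066 → Feb 11, 2066: 31 days (January has 31).
Feb 11, 2066 → Mar 11, 2066: 28 days (February has 28).
Mar 11, 2066 → Apr 11, 2066: 31 days (March has 31).
Apr 11, 2066 → May 11, 2066: 30 days (April has 30).
May 11, 2066 → Jun 11, 2066: 31 days (May has 31).
Jun 11, 2066 → Jul 11, 2066: 30 days (June has 30).
Jul 11, 2066 → Jul 26, 2066: 15 days.
Total: 3271 days.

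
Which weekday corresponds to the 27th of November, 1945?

Doomsday rule: the anchor day for the 1900s is Wednesday. For year 45: 45÷12 = 3 r 9, and 9÷4 = 2, so 3+9+2 = 14.
Wednesday + 14 ≡ Wednesday — that's 1945's doomsday.
In November the doomsday date is Nov 7.
Nov 27 is 20 days after Nov 7; 20 mod 7 = 6, so Wednesday + 6 = Tuesday.

Tuesday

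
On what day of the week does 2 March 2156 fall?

Doomsday rule: the anchor day for the 2100s is Sunday. For year 56: 56÷12 = 4 r 8, and 8÷4 = 2, so 4+8+2 = 14.
Sunday + 14 ≡ Sunday — that's 2156's doomsday.
In March the doomsday date is Mar 14.
Mar 2 is 12 days before Mar 14; 12 mod 7 = 5, so Sunday − 5 = Tuesday.

Tuesday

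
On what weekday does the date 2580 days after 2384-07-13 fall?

Tuesday

First find the weekday of Jul 13, 2384. Doomsday rule: the anchor day for the 2300s is Wednesday. For year 84: 84÷12 = 7 r 0, and 0÷4 = 0, so 7+0+0 = 7.
Wednesday + 7 ≡ Wednesday — that's 2384's doomsday.
In July the doomsday date is Jul 11.
Jul 13 is 2 days after Jul 11; 2 mod 7 = 2, so Wednesday + 2 = Friday.
2580 mod 7 = 4, so 2580 days after a Friday is Friday + 4 = Tuesday.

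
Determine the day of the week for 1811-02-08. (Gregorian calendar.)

Friday

January 1, 1811 is a Tuesday.
Jan 1, 1811 → Feb 1, 1811: 31 days (January has 31).
Feb 1, 1811 → Feb 8, 1811: 7 days.
Total: 38 days.
38 mod 7 = 3, so Tuesday + 3 = Friday.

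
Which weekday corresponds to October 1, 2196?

Doomsday rule: the anchor day for the 2100s is Sunday. For year 96: 96÷12 = 8 r 0, and 0÷4 = 0, so 8+0+0 = 8.
Sunday + 8 ≡ Monday — that's 2196's doomsday.
In October the doomsday date is Oct 10.
Oct 1 is 9 days before Oct 10; 9 mod 7 = 2, so Monday − 2 = Saturday.

Saturday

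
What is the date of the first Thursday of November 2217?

November 1, 2217 is a Saturday.
The first Thursday is therefore November 6 (5 days later).

November 6, 2217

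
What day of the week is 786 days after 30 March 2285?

Wednesday

Mar 30, 2285 is a Monday.
786 mod 7 = 2, so 786 days after a Monday is Monday + 2 = Wednesday.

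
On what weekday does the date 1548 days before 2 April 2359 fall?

Apr 2, 2359 is a Thursday.
1548 mod 7 = 1, so 1548 days before a Thursday is Thursday − 1 = Wednesday.

Wednesday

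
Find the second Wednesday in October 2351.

October 10, 2351

October 1, 2351 is a Monday.
The first Wednesday is therefore October 3 (2 days later).
The second Wednesday is 3 + 1×7 = October 10.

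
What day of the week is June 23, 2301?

Sunday

Doomsday rule: the anchor day for the 2300s is Wednesday. For year 01: 1÷12 = 0 r 1, and 1÷4 = 0, so 0+1+0 = 1.
Wednesday + 1 ≡ Thursday — that's 2301's doomsday.
In June the doomsday date is Jun 6.
Jun 23 is 17 days after Jun 6; 17 mod 7 = 3, so Thursday + 3 = Sunday.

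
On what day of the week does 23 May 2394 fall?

Monday

Doomsday rule: the anchor day for the 2300s is Wednesday. For year 94: 94÷12 = 7 r 10, and 10÷4 = 2, so 7+10+2 = 19.
Wednesday + 19 ≡ Monday — that's 2394's doomsday.
In May the doomsday date is May 9.
May 23 is 14 days after May 9; 14 mod 7 = 0, so Monday + 0 = Monday.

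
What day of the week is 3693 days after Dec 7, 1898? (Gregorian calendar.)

Sunday

Dec 7, 1898 is a Wednesday.
3693 mod 7 = 4, so 3693 days after a Wednesday is Wednesday + 4 = Sunday.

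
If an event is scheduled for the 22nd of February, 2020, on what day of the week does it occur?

Doomsday rule: the anchor day for the 2000s is Tuesday. For year 20: 20÷12 = 1 r 8, and 8÷4 = 2, so 1+8+2 = 11.
Tuesday + 11 ≡ Saturday — that's 2020's doomsday.
In February the doomsday date is Feb 29 (2020 is a leap year (divisible by 4)).
Feb 22 is 7 days before Feb 29; 7 mod 7 = 0, so Saturday − 0 = Saturday.

Saturday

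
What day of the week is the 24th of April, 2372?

Monday

Doomsday rule: the anchor day for the 2300s is Wednesday. For year 72: 72÷12 = 6 r 0, and 0÷4 = 0, so 6+0+0 = 6.
Wednesday + 6 ≡ Tuesday — that's 2372's doomsday.
In April the doomsday date is Apr 4.
Apr 24 is 20 days after Apr 4; 20 mod 7 = 6, so Tuesday + 6 = Monday.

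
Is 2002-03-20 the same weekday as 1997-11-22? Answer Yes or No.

No

From Nov 22, 1997 to Mar 20, 2002 is 1579 days.
1579 mod 7 = 4, so they are different weekdays.
(Nov 22, 1997 is a Saturday; Mar 20, 2002 is a Wednesday.)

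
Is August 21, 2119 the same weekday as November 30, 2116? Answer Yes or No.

From Nov 30, 2116 to Aug 21, 2119 is 994 days.
994 mod 7 = 0, so they are the same weekday.
(Nov 30, 2116 is a Monday; Aug 21, 2119 is a Monday.)

Yes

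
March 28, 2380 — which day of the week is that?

Friday

Doomsday rule: the anchor day for the 2300s is Wednesday. For year 80: 80÷12 = 6 r 8, and 8÷4 = 2, so 6+8+2 = 16.
Wednesday + 16 ≡ Friday — that's 2380's doomsday.
In March the doomsday date is Mar 14.
Mar 28 is 14 days after Mar 14; 14 mod 7 = 0, so Friday + 0 = Friday.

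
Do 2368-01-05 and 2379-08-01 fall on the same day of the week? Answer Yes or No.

No

From Jan 5, 2368 to Aug 1, 2379 is 4226 days.
4226 mod 7 = 5, so they are different weekdays.
(Jan 5, 2368 is a Friday; Aug 1, 2379 is a Wednesday.)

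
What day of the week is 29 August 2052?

January 1, 2052 is a Monday.
Jan 1, 2052 → Feb 1, 2052: 31 days (January has 31).
Feb 1, 2052 → Mar 1, 2052: 29 days (February has 29).
Mar 1, 2052 → Apr 1, 2052: 31 days (March has 31).
Apr 1, 2052 → May 1, 2052: 30 days (April has 30).
May 1, 2052 → Jun 1, 2052: 31 days (May has 31).
Jun 1, 2052 → Jul 1, 2052: 30 days (June has 30).
Jul 1, 2052 → Aug 1, 2052: 31 days (July has 31).
Aug 1, 2052 → Aug 29, 2052: 28 days.
Total: 241 days.
241 mod 7 = 3, so Monday + 3 = Thursday.

Thursday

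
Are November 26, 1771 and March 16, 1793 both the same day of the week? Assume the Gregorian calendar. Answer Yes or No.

From Nov 26, 1771 to Mar 16, 1793 is 7781 days.
7781 mod 7 = 4, so they are different weekdays.
(Nov 26, 1771 is a Tuesday; Mar 16, 1793 is a Saturday.)

No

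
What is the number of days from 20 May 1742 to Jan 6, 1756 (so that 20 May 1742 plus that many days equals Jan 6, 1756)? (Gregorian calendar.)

May 20, 1742 → May 20, 1743: 365 days.
May 20, 1743 → May 20, 1744: 366 days (Feb 29, 1744 is in that span).
May 20, 1744 → May 20, 1745: 365 days.
May 20, 1745 → May 20, 1746: 365 days.
May 20, 1746 → May 20, 1747: 365 days.
May 20, 1747 → May 20, 1748: 366 days (Feb 29, 1748 is in that span).
May 20, 1748 → May 20, 1749: 365 days.
May 20, 1749 → May 20, 1750: 365 days.
May 20, 1750 → May 20, 1751: 365 days.
May 20, 1751 → May 20, 1752: 366 days (Feb 29, 1752 is in that span).
May 20, 1752 → May 20, 1753: 365 days.
May 20, 1753 → May 20, 1754: 365 days.
May 20, 1754 → May 20, 1755: 365 days.
May 20, 1755 → Jun 20, 1755: 31 days (May has 31).
Jun 20, 1755 → Jul 20, 1755: 30 days (June has 30).
Jul 20, 1755 → Aug 20, 1755: 31 days (July has 31).
Aug 20, 1755 → Sep 20, 1755: 31 days (August has 31).
Sep 20, 1755 → Oct 20, 1755: 30 days (September has 30).
Oct 20, 1755 → Nov 20, 1755: 31 days (October has 31).
Nov 20, 1755 → Dec 20, 1755: 30 days (November has 30).
Dec 20, 1755 → Jan 6, 1756: 17 days.
Total: 4979 days.

4979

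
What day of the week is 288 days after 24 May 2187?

May 24, 2187 is a Thursday.
288 mod 7 = 1, so 288 days after a Thursday is Thursday + 1 = Friday.

Friday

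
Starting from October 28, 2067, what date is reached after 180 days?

Oct has 31 days: +4 → Nov 1, 2067 (176 left).
Nov has 30 days: +30 → Dec 1, 2067 (146 left).
Dec has 31 days: +31 → Jan 1, 2068 (115 left).
Jan has 31 days: +31 → Feb 1, 2068 (84 left).
Feb has 29 days: +29 → Mar 1, 2068 (55 left).
Mar has 31 days: +31 → Apr 1, 2068 (24 left).
+24 → Apr 25, 2068.

April 25, 2068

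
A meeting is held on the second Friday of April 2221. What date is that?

April 1, 2221 is a Sunday.
The first Friday is therefore April 6 (5 days later).
The second Friday is 6 + 1×7 = April 13.

April 13, 2221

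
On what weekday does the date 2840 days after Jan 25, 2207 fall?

First find the weekday of Jan 25, 2207. Doomsday rule: the anchor day for the 2200s is Friday. For year 07: 7÷12 = 0 r 7, and 7÷4 = 1, so 0+7+1 = 8.
Friday + 8 ≡ Saturday — that's 2207's doomsday.
In January the doomsday date is Jan 3 (2207 is not a leap year).
Jan 25 is 22 days after Jan 3; 22 mod 7 = 1, so Saturday + 1 = Sunday.
2840 mod 7 = 5, so 2840 days after a Sunday is Sunday + 5 = Friday.

Friday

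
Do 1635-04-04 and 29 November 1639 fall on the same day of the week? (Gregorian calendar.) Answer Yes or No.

From Apr 4, 1635 to Nov 29, 1639 is 1700 days.
1700 mod 7 = 6, so they are different weekdays.
(Apr 4, 1635 is a Wednesday; Nov 29, 1639 is a Tuesday.)

No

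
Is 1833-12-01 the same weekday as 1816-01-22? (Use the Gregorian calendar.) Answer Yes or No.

No

From Jan 22, 1816 to Dec 1, 1833 is 6523 days.
6523 mod 7 = 6, so they are different weekdays.
(Jan 22, 1816 is a Monday; Dec 1, 1833 is a Sunday.)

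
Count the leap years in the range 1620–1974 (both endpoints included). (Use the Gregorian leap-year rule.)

86

Multiples of 4 in [1620,1974]: 89.
Of those, multiples of 100: 3 (not leap unless ÷400).
Multiples of 400: 0.
Leap years = 89 − 3 + 0 = 86.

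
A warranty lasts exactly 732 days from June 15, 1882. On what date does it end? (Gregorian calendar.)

+365 (one year) → Jun 15, 1883 (367 left).
Jun has 30 days: +16 → Jul 1, 1883 (351 left).
Jul has 31 days: +31 → Aug 1, 1883 (320 left).
Aug has 31 days: +31 → Sep 1, 1883 (289 left).
Sep has 30 days: +30 → Oct 1, 1883 (259 left).
Oct has 31 days: +31 → Nov 1, 1883 (228 left).
Nov has 30 days: +30 → Dec 1, 1883 (198 left).
Dec has 31 days: +31 → Jan 1, 1884 (167 left).
Jan has 31 days: +31 → Feb 1, 1884 (136 left).
Feb has 29 days: +29 → Mar 1, 1884 (107 left).
Mar has 31 days: +31 → Apr 1, 1884 (76 left).
Apr has 30 days: +30 → May 1, 1884 (46 left).
May has 31 days: +31 → Jun 1, 1884 (15 left).
+15 → Jun 16, 1884.

June 16, 1884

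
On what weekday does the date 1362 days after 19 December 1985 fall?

Monday

Dec 19, 1985 is a Thursday.
1362 mod 7 = 4, so 1362 days after a Thursday is Thursday + 4 = Monday.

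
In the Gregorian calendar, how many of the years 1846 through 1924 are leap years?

19

Multiples of 4 in [1846,1924]: 20.
Of those, multiples of 100: 1 (not leap unless ÷400).
Multiples of 400: 0.
Leap years = 20 − 1 + 0 = 19.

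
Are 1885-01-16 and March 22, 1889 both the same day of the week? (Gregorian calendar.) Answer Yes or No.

Yes

From Jan 16, 1885 to Mar 22, 1889 is 1526 days.
1526 mod 7 = 0, so they are the same weekday.
(Jan 16, 1885 is a Friday; Mar 22, 1889 is a Friday.)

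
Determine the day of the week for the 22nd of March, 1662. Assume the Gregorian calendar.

Wednesday

Doomsday rule: the anchor day for the 1600s is Tuesday. For year 62: 62÷12 = 5 r 2, and 2÷4 = 0, so 5+2+0 = 7.
Tuesday + 7 ≡ Tuesday — that's 1662's doomsday.
In March the doomsday date is Mar 14.
Mar 22 is 8 days after Mar 14; 8 mod 7 = 1, so Tuesday + 1 = Wednesday.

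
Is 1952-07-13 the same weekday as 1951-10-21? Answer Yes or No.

From Oct 21, 1951 to Jul 13, 1952 is 266 days.
266 mod 7 = 0, so they are the same weekday.
(Oct 21, 1951 is a Sunday; Jul 13, 1952 is a Sunday.)

Yes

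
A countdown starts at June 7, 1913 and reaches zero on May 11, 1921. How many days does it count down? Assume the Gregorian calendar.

Jun 7, 1913 → Jun 7, 1914: 365 days.
Jun 7, 1914 → Jun 7, 1915: 365 days.
Jun 7, 1915 → Jun 7, 1916: 366 days (Feb 29, 1916 is in that span).
Jun 7, 1916 → Jun 7, 1917: 365 days.
Jun 7, 1917 → Jun 7, 1918: 365 days.
Jun 7, 1918 → Jun 7, 1919: 365 days.
Jun 7, 1919 → Jun 7, 1920: 366 days (Feb 29, 1920 is in that span).
Jun 7, 1920 → Jul 7, 1920: 30 days (June has 30).
Jul 7, 1920 → Aug 7, 1920: 31 days (July has 31).
Aug 7, 1920 → Sep 7, 1920: 31 days (August has 31).
Sep 7, 1920 → Oct 7, 1920: 30 days (September has 30).
Oct 7, 1920 → Nov 7, 1920: 31 days (October has 31).
Nov 7, 1920 → Dec 7, 1920: 30 days (November has 30).
Dec 7, 1920 → Jan 7, 1921: 31 days (December has 31).
Jan 7, 1921 → Feb 7, 1921: 31 days (January has 31).
Feb 7, 1921 → Mar 7, 1921: 28 days (February has 28).
Mar 7, 1921 → Apr 7, 1921: 31 days (March has 31).
Apr 7, 1921 → May 7, 1921: 30 days (April has 30).
May 7, 1921 → May 11, 1921: 4 days.
Total: 2895 days.

2895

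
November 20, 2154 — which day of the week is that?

Doomsday rule: the anchor day for the 2100s is Sunday. For year 54: 54÷12 = 4 r 6, and 6÷4 = 1, so 4+6+1 = 11.
Sunday + 11 ≡ Thursday — that's 2154's doomsday.
In November the doomsday date is Nov 7.
Nov 20 is 13 days after Nov 7; 13 mod 7 = 6, so Thursday + 6 = Wednesday.

Wednesday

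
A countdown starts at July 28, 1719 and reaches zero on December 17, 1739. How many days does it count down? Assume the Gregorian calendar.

7447

Jul 28, 1719 → Jul 28, 1720: 366 days (Feb 29, 1720 is in that span).
Jul 28, 1720 → Jul 28, 1721: 365 days.
Jul 28, 1721 → Jul 28, 1722: 365 days.
Jul 28, 1722 → Jul 28, 1723: 365 days.
Jul 28, 1723 → Jul 28, 1724: 366 days (Feb 29, 1724 is in that span).
Jul 28, 1724 → Jul 28, 1725: 365 days.
Jul 28, 1725 → Jul 28, 1726: 365 days.
Jul 28, 1726 → Jul 28, 1727: 365 days.
Jul 28, 1727 → Jul 28, 1728: 366 days (Feb 29, 1728 is in that span).
Jul 28, 1728 → Jul 28, 1729: 365 days.
Jul 28, 1729 → Jul 28, 1730: 365 days.
Jul 28, 1730 → Jul 28, 1731: 365 days.
Jul 28, 1731 → Jul 28, 1732: 366 days (Feb 29, 1732 is in that span).
Jul 28, 1732 → Jul 28, 1733: 365 days.
Jul 28, 1733 → Jul 28, 1734: 365 days.
Jul 28, 1734 → Jul 28, 1735: 365 days.
Jul 28, 1735 → Jul 28, 1736: 366 days (Feb 29, 1736 is in that span).
Jul 28, 1736 → Jul 28, 1737: 365 days.
Jul 28, 1737 → Jul 28, 1738: 365 days.
Jul 28, 1738 → Jul 28, 1739: 365 days.
Jul 28, 1739 → Aug 28, 1739: 31 days (July has 31).
Aug 28, 1739 → Sep 28, 1739: 31 days (August has 31).
Sep 28, 1739 → Oct 28, 1739: 30 days (September has 30).
Oct 28, 1739 → Nov 28, 1739: 31 days (October has 31).
Nov 28, 1739 → Dec 17, 1739: 19 days.
Total: 7447 days.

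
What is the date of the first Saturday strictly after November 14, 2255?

November 17, 2255

Nov 14, 2255 is a Wednesday.
From Wednesday to the next Saturday is 3 days.
Nov 14, 2255 + 3 = Nov 17, 2255.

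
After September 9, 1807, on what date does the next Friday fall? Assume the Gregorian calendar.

Sep 9, 1807 is a Wednesday.
From Wednesday to the next Friday is 2 days.
Sep 9, 1807 + 2 = Sep 11, 1807.

September 11, 1807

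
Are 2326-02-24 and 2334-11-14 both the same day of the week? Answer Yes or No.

From Feb 24, 2326 to Nov 14, 2334 is 3185 days.
3185 mod 7 = 0, so they are the same weekday.
(Feb 24, 2326 is a Wednesday; Nov 14, 2334 is a Wednesday.)

Yes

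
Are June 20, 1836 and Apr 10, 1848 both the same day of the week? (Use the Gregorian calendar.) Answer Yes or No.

From Jun 20, 1836 to Apr 10, 1848 is 4312 days.
4312 mod 7 = 0, so they are the same weekday.
(Jun 20, 1836 is a Monday; Apr 10, 1848 is a Monday.)

Yes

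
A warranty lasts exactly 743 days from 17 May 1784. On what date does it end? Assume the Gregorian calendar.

+365 (one year) → May 17, 1785 (378 left).
May has 31 days: +15 → Jun 1, 1785 (363 left).
Jun has 30 days: +30 → Jul 1, 1785 (333 left).
Jul has 31 days: +31 → Aug 1, 1785 (302 left).
Aug has 31 days: +31 → Sep 1, 1785 (271 left).
Sep has 30 days: +30 → Oct 1, 1785 (241 left).
Oct has 31 days: +31 → Nov 1, 1785 (210 left).
Nov has 30 days: +30 → Dec 1, 1785 (180 left).
Dec has 31 days: +31 → Jan 1, 1786 (149 left).
Jan has 31 days: +31 → Feb 1, 1786 (118 left).
Feb has 28 days: +28 → Mar 1, 1786 (90 left).
Mar has 31 days: +31 → Apr 1, 1786 (59 left).
Apr has 30 days: +30 → May 1, 1786 (29 left).
+29 → May 30, 1786.

May 30, 1786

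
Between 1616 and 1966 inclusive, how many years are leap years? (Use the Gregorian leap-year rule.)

85

Multiples of 4 in [1616,1966]: 88.
Of those, multiples of 100: 3 (not leap unless ÷400).
Multiples of 400: 0.
Leap years = 88 − 3 + 0 = 85.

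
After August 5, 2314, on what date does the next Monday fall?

August 10, 2314

Aug 5, 2314 is a Wednesday.
From Wednesday to the next Monday is 5 days.
Aug 5, 2314 + 5 = Aug 10, 2314.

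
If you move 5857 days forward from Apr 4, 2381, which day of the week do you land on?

Thursday

First find the weekday of Apr 4, 2381. Doomsday rule: the anchor day for the 2300s is Wednesday. For year 81: 81÷12 = 6 r 9, and 9÷4 = 2, so 6+9+2 = 17.
Wednesday + 17 ≡ Saturday — that's 2381's doomsday.
In April the doomsday date is Apr 4.
Apr 4 is the doomsday itself: Saturday.
5857 mod 7 = 5, so 5857 days after a Saturday is Saturday + 5 = Thursday.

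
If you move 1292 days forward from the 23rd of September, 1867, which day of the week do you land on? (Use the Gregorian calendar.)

Friday

Sep 23, 1867 is a Monday.
1292 mod 7 = 4, so 1292 days after a Monday is Monday + 4 = Friday.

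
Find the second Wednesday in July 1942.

July 1, 1942 is a Wednesday.
The first Wednesday is therefore July 1 (same day).
The second Wednesday is 1 + 1×7 = July 8.

July 8, 1942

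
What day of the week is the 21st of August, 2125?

Tuesday

Doomsday rule: the anchor day for the 2100s is Sunday. For year 25: 25÷12 = 2 r 1, and 1÷4 = 0, so 2+1+0 = 3.
Sunday + 3 ≡ Wednesday — that's 2125's doomsday.
In August the doomsday date is Aug 8.
Aug 21 is 13 days after Aug 8; 13 mod 7 = 6, so Wednesday + 6 = Tuesday.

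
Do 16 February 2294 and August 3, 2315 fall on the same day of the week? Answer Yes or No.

From Feb 16, 2294 to Aug 3, 2315 is 7837 days.
7837 mod 7 = 4, so they are different weekdays.
(Feb 16, 2294 is a Friday; Aug 3, 2315 is a Tuesday.)

No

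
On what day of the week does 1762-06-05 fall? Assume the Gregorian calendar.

Doomsday rule: the anchor day for the 1700s is Sunday. For year 62: 62÷12 = 5 r 2, and 2÷4 = 0, so 5+2+0 = 7.
Sunday + 7 ≡ Sunday — that's 1762's doomsday.
In June the doomsday date is Jun 6.
Jun 5 is 1 day before Jun 6; 1 mod 7 = 1, so Sunday − 1 = Saturday.

Saturday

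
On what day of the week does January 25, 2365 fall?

Monday

Doomsday rule: the anchor day for the 2300s is Wednesday. For year 65: 65÷12 = 5 r 5, and 5÷4 = 1, so 5+5+1 = 11.
Wednesday + 11 ≡ Sunday — that's 2365's doomsday.
In January the doomsday date is Jan 3 (2365 is not a leap year).
Jan 25 is 22 days after Jan 3; 22 mod 7 = 1, so Sunday + 1 = Monday.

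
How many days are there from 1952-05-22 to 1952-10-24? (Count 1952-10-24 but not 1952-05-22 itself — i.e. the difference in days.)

May 22, 1952 → Jun 22, 1952: 31 days (May has 31).
Jun 22, 1952 → Jul 22, 1952: 30 days (June has 30).
Jul 22, 1952 → Aug 22, 1952: 31 days (July has 31).
Aug 22, 1952 → Sep 22, 1952: 31 days (August has 31).
Sep 22, 1952 → Oct 22, 1952: 30 days (September has 30).
Oct 22, 1952 → Oct 24, 1952: 2 days.
Total: 155 days.

155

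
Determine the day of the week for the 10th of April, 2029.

Tuesday

Doomsday rule: the anchor day for the 2000s is Tuesday. For year 29: 29÷12 = 2 r 5, and 5÷4 = 1, so 2+5+1 = 8.
Tuesday + 8 ≡ Wednesday — that's 2029's doomsday.
In April the doomsday date is Apr 4.
Apr 10 is 6 days after Apr 4; 6 mod 7 = 6, so Wednesday + 6 = Tuesday.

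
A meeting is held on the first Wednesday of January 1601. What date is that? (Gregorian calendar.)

January 1, 1601 is a Monday.
The first Wednesday is therefore January 3 (2 days later).

January 3, 1601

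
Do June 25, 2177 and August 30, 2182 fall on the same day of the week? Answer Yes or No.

From Jun 25, 2177 to Aug 30, 2182 is 1892 days.
1892 mod 7 = 2, so they are different weekdays.
(Jun 25, 2177 is a Wednesday; Aug 30, 2182 is a Friday.)

No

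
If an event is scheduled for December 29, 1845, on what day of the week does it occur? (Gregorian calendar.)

Monday

Doomsday rule: the anchor day for the 1800s is Friday. For year 45: 45÷12 = 3 r 9, and 9÷4 = 2, so 3+9+2 = 14.
Friday + 14 ≡ Friday — that's 1845's doomsday.
In December the doomsday date is Dec 12.
Dec 29 is 17 days after Dec 12; 17 mod 7 = 3, so Friday + 3 = Monday.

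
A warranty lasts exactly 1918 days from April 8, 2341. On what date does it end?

July 9, 2346

+365 (one year) → Apr 8, 2342 (1553 left).
+365 (one year) → Apr 8, 2343 (1188 left).
+366 (one year; includes Feb 29, 2344) → Apr 8, 2344 (822 left).
+365 (one year) → Apr 8, 2345 (457 left).
+365 (one year) → Apr 8, 2346 (92 left).
Apr has 30 days: +23 → May 1, 2346 (69 left).
May has 31 days: +31 → Jun 1, 2346 (38 left).
Jun has 30 days: +30 → Jul 1, 2346 (8 left).
+8 → Jul 9, 2346.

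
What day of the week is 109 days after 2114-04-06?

First find the weekday of Apr 6, 2114. Doomsday rule: the anchor day for the 2100s is Sunday. For year 14: 14÷12 = 1 r 2, and 2÷4 = 0, so 1+2+0 = 3.
Sunday + 3 ≡ Wednesday — that's 2114's doomsday.
In April the doomsday date is Apr 4.
Apr 6 is 2 days after Apr 4; 2 mod 7 = 2, so Wednesday + 2 = Friday.
109 mod 7 = 4, so 109 days after a Friday is Friday + 4 = Tuesday.

Tuesday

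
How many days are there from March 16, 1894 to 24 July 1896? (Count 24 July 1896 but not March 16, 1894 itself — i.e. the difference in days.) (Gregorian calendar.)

Mar 16, 1894 → Mar 16, 1895: 365 days.
Mar 16, 1895 → Mar 16, 1896: 366 days (Feb 29, 1896 is in that span).
Mar 16, 1896 → Apr 16, 1896: 31 days (March has 31).
Apr 16, 1896 → May 16, 1896: 30 days (April has 30).
May 16, 1896 → Jun 16, 1896: 31 days (May has 31).
Jun 16, 1896 → Jul 16, 1896: 30 days (June has 30).
Jul 16, 1896 → Jul 24, 1896: 8 days.
Total: 861 days.

861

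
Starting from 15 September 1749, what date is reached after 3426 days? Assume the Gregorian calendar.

February 1, 1759

+365 (one year) → Sep 15, 1750 (3061 left).
+365 (one year) → Sep 15, 1751 (2696 left).
+366 (one year; includes Feb 29, 1752) → Sep 15, 1752 (2330 left).
+365 (one year) → Sep 15, 1753 (1965 left).
+365 (one year) → Sep 15, 1754 (1600 left).
+365 (one year) → Sep 15, 1755 (1235 left).
+366 (one year; includes Feb 29, 1756) → Sep 15, 1756 (869 left).
+365 (one year) → Sep 15, 1757 (504 left).
+365 (one year) → Sep 15, 1758 (139 left).
Sep has 30 days: +16 → Oct 1, 1758 (123 left).
Oct has 31 days: +31 → Nov 1, 1758 (92 left).
Nov has 30 days: +30 → Dec 1, 1758 (62 left).
Dec has 31 days: +31 → Jan 1, 1759 (31 left).
Jan has 31 days: +31 → Feb 1, 1759 (0 left).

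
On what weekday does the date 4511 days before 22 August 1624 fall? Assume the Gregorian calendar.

Monday

Aug 22, 1624 is a Thursday.
4511 mod 7 = 3, so 4511 days before a Thursday is Thursday − 3 = Monday.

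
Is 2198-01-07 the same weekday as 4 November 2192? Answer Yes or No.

From Nov 4, 2192 to Jan 7, 2198 is 1890 days.
1890 mod 7 = 0, so they are the same weekday.
(Nov 4, 2192 is a Sunday; Jan 7, 2198 is a Sunday.)

Yes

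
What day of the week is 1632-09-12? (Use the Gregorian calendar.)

Doomsday rule: the anchor day for the 1600s is Tuesday. For year 32: 32÷12 = 2 r 8, and 8÷4 = 2, so 2+8+2 = 12.
Tuesday + 12 ≡ Sunday — that's 1632's doomsday.
In September the doomsday date is Sep 5.
Sep 12 is 7 days after Sep 5; 7 mod 7 = 0, so Sunday + 0 = Sunday.

Sunday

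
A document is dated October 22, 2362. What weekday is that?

Monday

Doomsday rule: the anchor day for the 2300s is Wednesday. For year 62: 62÷12 = 5 r 2, and 2÷4 = 0, so 5+2+0 = 7.
Wednesday + 7 ≡ Wednesday — that's 2362's doomsday.
In October the doomsday date is Oct 10.
Oct 22 is 12 days after Oct 10; 12 mod 7 = 5, so Wednesday + 5 = Monday.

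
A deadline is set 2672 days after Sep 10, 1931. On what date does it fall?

January 3, 1939

+366 (one year; includes Feb 29, 1932) → Sep 10, 1932 (2306 left).
+365 (one year) → Sep 10, 1933 (1941 left).
+365 (one year) → Sep 10, 1934 (1576 left).
+365 (one year) → Sep 10, 1935 (1211 left).
+366 (one year; includes Feb 29, 1936) → Sep 10, 1936 (845 left).
+365 (one year) → Sep 10, 1937 (480 left).
+365 (one year) → Sep 10, 1938 (115 left).
Sep has 30 days: +21 → Oct 1, 1938 (94 left).
Oct has 31 days: +31 → Nov 1, 1938 (63 left).
Nov has 30 days: +30 → Dec 1, 1938 (33 left).
Dec has 31 days: +31 → Jan 1, 1939 (2 left).
+2 → Jan 3, 1939.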